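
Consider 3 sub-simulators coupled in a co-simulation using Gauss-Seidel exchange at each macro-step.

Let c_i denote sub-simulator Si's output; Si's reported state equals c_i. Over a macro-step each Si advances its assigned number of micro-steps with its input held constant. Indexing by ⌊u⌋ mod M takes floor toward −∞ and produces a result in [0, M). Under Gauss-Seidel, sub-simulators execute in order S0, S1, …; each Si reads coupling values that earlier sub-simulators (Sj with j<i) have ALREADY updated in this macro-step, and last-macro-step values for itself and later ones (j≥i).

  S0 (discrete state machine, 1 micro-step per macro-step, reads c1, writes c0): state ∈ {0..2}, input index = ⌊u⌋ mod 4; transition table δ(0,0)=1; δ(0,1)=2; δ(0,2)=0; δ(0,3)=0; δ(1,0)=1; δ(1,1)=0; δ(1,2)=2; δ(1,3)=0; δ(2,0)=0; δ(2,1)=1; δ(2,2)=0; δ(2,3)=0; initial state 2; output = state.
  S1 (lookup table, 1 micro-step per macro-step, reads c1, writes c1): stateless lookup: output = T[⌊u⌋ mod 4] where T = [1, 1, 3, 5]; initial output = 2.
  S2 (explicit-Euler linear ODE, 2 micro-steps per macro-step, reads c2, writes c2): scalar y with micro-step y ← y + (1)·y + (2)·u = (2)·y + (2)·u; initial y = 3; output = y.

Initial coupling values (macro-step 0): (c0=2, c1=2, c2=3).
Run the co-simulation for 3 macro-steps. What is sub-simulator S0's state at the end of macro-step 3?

macro 1: S0 reads c1=2 → after 1×micro: 0; S1 reads c1=2 → after 1×micro: 3; S2 reads c2=3 → after 2×micro: 30 ⇒ (c0=0, c1=3, c2=30)
macro 2: S0 reads c1=3 → after 1×micro: 0; S1 reads c1=3 → after 1×micro: 5; S2 reads c2=30 → after 2×micro: 300 ⇒ (c0=0, c1=5, c2=300)
macro 3: S0 reads c1=5 → after 1×micro: 2; S1 reads c1=5 → after 1×micro: 1; S2 reads c2=300 → after 2×micro: 3000 ⇒ (c0=2, c1=1, c2=3000)

S0 state at macro-step 3 = 2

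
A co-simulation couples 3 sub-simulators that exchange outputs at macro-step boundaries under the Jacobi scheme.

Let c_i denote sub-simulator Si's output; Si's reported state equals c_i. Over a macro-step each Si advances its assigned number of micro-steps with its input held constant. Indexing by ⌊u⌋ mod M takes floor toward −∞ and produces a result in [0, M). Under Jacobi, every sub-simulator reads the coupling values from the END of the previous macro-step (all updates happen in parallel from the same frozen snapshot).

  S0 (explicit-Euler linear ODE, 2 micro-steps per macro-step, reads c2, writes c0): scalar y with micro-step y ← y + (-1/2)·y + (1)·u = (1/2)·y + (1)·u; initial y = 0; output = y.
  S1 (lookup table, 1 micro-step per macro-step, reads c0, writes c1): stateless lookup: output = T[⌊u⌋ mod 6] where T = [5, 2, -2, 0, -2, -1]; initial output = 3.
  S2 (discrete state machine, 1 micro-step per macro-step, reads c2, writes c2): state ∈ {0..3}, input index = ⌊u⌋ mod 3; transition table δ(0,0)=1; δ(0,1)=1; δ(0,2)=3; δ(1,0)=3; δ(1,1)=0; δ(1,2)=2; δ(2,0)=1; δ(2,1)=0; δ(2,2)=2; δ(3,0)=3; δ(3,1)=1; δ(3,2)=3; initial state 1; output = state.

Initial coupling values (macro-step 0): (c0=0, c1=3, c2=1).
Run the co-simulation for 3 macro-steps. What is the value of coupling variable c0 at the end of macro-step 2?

c0 at macro-step 2 = 3/8

macro 1: S0 reads c2=1 → after 2×micro: 3/2; S1 reads c0=0 → after 1×micro: 5; S2 reads c2=1 → after 1×micro: 0 ⇒ (c0=3/2, c1=5, c2=0)
macro 2: S0 reads c2=0 → after 2×micro: 3/8; S1 reads c0=3/2 → after 1×micro: 2; S2 reads c2=0 → after 1×micro: 1 ⇒ (c0=3/8, c1=2, c2=1)
macro 3: S0 reads c2=1 → after 2×micro: 51/32; S1 reads c0=3/8 → after 1×micro: 5; S2 reads c2=1 → after 1×micro: 0 ⇒ (c0=51/32, c1=5, c2=0)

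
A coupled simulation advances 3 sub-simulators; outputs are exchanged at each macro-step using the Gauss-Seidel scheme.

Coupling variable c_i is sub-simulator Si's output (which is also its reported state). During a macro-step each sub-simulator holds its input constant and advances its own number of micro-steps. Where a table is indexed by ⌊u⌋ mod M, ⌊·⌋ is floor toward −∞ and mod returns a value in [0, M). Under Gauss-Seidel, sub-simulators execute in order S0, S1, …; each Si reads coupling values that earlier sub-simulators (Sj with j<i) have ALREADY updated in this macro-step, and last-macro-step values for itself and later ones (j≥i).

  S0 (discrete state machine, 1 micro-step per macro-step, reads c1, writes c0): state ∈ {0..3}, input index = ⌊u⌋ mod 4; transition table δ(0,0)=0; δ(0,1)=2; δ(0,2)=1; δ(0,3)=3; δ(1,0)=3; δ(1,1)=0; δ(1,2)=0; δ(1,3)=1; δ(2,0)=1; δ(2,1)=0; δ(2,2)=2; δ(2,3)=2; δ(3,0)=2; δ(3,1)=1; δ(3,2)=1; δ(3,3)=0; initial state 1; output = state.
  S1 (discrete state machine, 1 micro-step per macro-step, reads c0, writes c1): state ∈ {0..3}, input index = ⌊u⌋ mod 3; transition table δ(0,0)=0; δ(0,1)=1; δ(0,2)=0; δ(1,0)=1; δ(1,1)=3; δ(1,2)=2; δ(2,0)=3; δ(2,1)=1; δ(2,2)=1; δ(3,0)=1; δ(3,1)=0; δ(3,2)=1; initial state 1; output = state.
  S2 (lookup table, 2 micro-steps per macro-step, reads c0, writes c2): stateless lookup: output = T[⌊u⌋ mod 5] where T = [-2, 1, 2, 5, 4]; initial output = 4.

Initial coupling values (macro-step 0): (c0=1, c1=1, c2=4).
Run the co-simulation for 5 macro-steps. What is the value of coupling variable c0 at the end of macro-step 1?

c0 at macro-step 1 = 0

macro 1: S0 reads c1=1 → after 1×micro: 0; S1 reads c0=0 → after 1×micro: 1; S2 reads c0=0 → after 2×micro: -2 ⇒ (c0=0, c1=1, c2=-2)
macro 2: S0 reads c1=1 → after 1×micro: 2; S1 reads c0=2 → after 1×micro: 2; S2 reads c0=2 → after 2×micro: 2 ⇒ (c0=2, c1=2, c2=2)
macro 3: S0 reads c1=2 → after 1×micro: 2; S1 reads c0=2 → after 1×micro: 1; S2 reads c0=2 → after 2×micro: 2 ⇒ (c0=2, c1=1, c2=2)
macro 4: S0 reads c1=1 → after 1×micro: 0; S1 reads c0=0 → after 1×micro: 1; S2 reads c0=0 → after 2×micro: -2 ⇒ (c0=0, c1=1, c2=-2)
macro 5: S0 reads c1=1 → after 1×micro: 2; S1 reads c0=2 → after 1×micro: 2; S2 reads c0=2 → after 2×micro: 2 ⇒ (c0=2, c1=2, c2=2)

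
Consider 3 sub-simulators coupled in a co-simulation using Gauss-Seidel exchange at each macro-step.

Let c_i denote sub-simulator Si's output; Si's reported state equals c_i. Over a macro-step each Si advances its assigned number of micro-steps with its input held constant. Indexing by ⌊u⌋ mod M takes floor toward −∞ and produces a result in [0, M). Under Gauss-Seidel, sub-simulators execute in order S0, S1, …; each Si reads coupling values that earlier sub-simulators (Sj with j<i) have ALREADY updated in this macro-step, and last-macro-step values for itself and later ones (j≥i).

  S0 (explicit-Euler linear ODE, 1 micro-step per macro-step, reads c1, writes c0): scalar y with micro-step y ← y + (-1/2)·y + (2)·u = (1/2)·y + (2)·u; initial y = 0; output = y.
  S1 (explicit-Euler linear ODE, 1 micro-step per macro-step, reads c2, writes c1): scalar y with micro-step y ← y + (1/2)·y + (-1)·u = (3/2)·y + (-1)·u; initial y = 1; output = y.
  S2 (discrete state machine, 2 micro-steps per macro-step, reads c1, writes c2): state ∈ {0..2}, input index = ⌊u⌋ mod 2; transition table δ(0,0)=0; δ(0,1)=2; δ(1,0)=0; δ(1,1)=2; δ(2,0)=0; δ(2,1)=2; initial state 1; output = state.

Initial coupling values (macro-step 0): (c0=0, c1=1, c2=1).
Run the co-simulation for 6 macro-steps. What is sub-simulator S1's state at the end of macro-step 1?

S1 state at macro-step 1 = 1/2

macro 1: S0 reads c1=1 → after 1×micro: 2; S1 reads c2=1 → after 1×micro: 1/2; S2 reads c1=1/2 → after 2×micro: 0 ⇒ (c0=2, c1=1/2, c2=0)
macro 2: S0 reads c1=1/2 → after 1×micro: 2; S1 reads c2=0 → after 1×micro: 3/4; S2 reads c1=3/4 → after 2×micro: 0 ⇒ (c0=2, c1=3/4, c2=0)
macro 3: S0 reads c1=3/4 → after 1×micro: 5/2; S1 reads c2=0 → after 1×micro: 9/8; S2 reads c1=9/8 → after 2×micro: 2 ⇒ (c0=5/2, c1=9/8, c2=2)
macro 4: S0 reads c1=9/8 → after 1×micro: 7/2; S1 reads c2=2 → after 1×micro: -5/16; S2 reads c1=-5/16 → after 2×micro: 2 ⇒ (c0=7/2, c1=-5/16, c2=2)
macro 5: S0 reads c1=-5/16 → after 1×micro: 9/8; S1 reads c2=2 → after 1×micro: -79/32; S2 reads c1=-79/32 → after 2×micro: 2 ⇒ (c0=9/8, c1=-79/32, c2=2)
macro 6: S0 reads c1=-79/32 → after 1×micro: -35/8; S1 reads c2=2 → after 1×micro: -365/64; S2 reads c1=-365/64 → after 2×micro: 0 ⇒ (c0=-35/8, c1=-365/64, c2=0)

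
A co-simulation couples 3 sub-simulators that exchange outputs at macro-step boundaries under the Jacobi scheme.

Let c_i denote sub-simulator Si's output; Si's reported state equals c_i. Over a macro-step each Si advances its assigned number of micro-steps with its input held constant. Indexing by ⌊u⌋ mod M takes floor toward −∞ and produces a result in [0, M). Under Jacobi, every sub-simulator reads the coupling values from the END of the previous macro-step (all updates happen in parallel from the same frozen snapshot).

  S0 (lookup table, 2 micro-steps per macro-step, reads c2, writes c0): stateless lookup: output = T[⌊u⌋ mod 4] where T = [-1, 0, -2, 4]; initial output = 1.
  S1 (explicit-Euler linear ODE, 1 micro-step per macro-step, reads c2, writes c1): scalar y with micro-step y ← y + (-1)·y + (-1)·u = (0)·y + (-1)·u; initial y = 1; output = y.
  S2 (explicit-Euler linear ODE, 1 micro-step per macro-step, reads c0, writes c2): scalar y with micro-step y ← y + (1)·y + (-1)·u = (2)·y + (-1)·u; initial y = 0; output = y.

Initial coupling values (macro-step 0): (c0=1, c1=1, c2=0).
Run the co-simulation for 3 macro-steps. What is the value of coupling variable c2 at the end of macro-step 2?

c2 at macro-step 2 = -1

macro 1: S0 reads c2=0 → after 2×micro: -1; S1 reads c2=0 → after 1×micro: 0; S2 reads c0=1 → after 1×micro: -1 ⇒ (c0=-1, c1=0, c2=-1)
macro 2: S0 reads c2=-1 → after 2×micro: 4; S1 reads c2=-1 → after 1×micro: 1; S2 reads c0=-1 → after 1×micro: -1 ⇒ (c0=4, c1=1, c2=-1)
macro 3: S0 reads c2=-1 → after 2×micro: 4; S1 reads c2=-1 → after 1×micro: 1; S2 reads c0=4 → after 1×micro: -6 ⇒ (c0=4, c1=1, c2=-6)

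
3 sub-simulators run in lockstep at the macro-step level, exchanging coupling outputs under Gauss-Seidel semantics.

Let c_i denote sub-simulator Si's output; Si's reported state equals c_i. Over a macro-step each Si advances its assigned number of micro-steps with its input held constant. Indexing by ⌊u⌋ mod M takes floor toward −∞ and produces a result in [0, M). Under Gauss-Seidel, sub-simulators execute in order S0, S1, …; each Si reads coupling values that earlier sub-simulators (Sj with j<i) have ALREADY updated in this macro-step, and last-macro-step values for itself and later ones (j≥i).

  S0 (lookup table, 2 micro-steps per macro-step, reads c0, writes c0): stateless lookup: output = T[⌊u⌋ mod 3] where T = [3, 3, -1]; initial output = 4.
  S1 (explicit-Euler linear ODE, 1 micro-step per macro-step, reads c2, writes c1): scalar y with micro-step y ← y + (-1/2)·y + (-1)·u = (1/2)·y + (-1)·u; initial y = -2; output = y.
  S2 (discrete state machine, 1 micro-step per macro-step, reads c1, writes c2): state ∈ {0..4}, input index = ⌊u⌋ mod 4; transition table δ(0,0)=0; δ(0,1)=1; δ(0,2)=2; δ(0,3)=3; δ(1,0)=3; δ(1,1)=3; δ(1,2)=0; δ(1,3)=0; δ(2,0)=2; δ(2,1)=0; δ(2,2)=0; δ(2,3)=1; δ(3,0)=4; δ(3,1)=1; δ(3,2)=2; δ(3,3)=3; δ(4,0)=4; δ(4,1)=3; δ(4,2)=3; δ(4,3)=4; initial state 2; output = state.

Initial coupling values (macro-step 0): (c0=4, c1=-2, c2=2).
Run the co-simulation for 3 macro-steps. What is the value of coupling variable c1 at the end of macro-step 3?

c1 at macro-step 3 = -11/4

macro 1: S0 reads c0=4 → after 2×micro: 3; S1 reads c2=2 → after 1×micro: -3; S2 reads c1=-3 → after 1×micro: 0 ⇒ (c0=3, c1=-3, c2=0)
macro 2: S0 reads c0=3 → after 2×micro: 3; S1 reads c2=0 → after 1×micro: -3/2; S2 reads c1=-3/2 → after 1×micro: 2 ⇒ (c0=3, c1=-3/2, c2=2)
macro 3: S0 reads c0=3 → after 2×micro: 3; S1 reads c2=2 → after 1×micro: -11/4; S2 reads c1=-11/4 → after 1×micro: 0 ⇒ (c0=3, c1=-11/4, c2=0)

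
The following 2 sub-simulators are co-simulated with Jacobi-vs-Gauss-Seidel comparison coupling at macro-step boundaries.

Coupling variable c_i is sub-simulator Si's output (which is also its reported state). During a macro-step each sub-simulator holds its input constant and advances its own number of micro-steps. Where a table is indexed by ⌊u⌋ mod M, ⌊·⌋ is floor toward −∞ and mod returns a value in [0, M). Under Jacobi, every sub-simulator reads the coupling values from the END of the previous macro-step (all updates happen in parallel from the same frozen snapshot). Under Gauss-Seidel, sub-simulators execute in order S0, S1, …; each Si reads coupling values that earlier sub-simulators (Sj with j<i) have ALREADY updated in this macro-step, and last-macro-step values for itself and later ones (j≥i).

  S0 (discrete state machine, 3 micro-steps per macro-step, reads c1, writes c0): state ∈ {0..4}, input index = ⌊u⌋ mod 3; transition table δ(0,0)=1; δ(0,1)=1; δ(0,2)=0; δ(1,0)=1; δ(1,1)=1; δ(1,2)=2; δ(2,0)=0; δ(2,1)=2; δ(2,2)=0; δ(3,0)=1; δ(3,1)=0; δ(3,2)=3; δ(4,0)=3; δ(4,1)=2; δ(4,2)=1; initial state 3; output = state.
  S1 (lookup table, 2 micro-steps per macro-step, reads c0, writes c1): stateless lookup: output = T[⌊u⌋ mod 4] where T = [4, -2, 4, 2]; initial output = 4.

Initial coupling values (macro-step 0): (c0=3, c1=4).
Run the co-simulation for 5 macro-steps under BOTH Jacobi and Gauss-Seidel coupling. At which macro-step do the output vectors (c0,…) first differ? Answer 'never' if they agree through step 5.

[Jacobi] macro 1: S0 reads c1=4 → after 3×micro: 1; S1 reads c0=3 → after 2×micro: 2 ⇒ (c0=1, c1=2)
[Jacobi] macro 2: S0 reads c1=2 → after 3×micro: 0; S1 reads c0=1 → after 2×micro: -2 ⇒ (c0=0, c1=-2)
[Jacobi] macro 3: S0 reads c1=-2 → after 3×micro: 1; S1 reads c0=0 → after 2×micro: 4 ⇒ (c0=1, c1=4)
[Jacobi] macro 4: S0 reads c1=4 → after 3×micro: 1; S1 reads c0=1 → after 2×micro: -2 ⇒ (c0=1, c1=-2)
[Jacobi] macro 5: S0 reads c1=-2 → after 3×micro: 1; S1 reads c0=1 → after 2×micro: -2 ⇒ (c0=1, c1=-2)
[Gauss-Seidel] macro 1: S0 reads c1=4 → after 3×micro: 1; S1 reads c0=1 → after 2×micro: -2 ⇒ (c0=1, c1=-2)
[Gauss-Seidel] macro 2: S0 reads c1=-2 → after 3×micro: 1; S1 reads c0=1 → after 2×micro: -2 ⇒ (c0=1, c1=-2)
[Gauss-Seidel] macro 3: S0 reads c1=-2 → after 3×micro: 1; S1 reads c0=1 → after 2×micro: -2 ⇒ (c0=1, c1=-2)
[Gauss-Seidel] macro 4: S0 reads c1=-2 → after 3×micro: 1; S1 reads c0=1 → after 2×micro: -2 ⇒ (c0=1, c1=-2)
[Gauss-Seidel] macro 5: S0 reads c1=-2 → after 3×micro: 1; S1 reads c0=1 → after 2×micro: -2 ⇒ (c0=1, c1=-2)

first divergence at macro-step: 1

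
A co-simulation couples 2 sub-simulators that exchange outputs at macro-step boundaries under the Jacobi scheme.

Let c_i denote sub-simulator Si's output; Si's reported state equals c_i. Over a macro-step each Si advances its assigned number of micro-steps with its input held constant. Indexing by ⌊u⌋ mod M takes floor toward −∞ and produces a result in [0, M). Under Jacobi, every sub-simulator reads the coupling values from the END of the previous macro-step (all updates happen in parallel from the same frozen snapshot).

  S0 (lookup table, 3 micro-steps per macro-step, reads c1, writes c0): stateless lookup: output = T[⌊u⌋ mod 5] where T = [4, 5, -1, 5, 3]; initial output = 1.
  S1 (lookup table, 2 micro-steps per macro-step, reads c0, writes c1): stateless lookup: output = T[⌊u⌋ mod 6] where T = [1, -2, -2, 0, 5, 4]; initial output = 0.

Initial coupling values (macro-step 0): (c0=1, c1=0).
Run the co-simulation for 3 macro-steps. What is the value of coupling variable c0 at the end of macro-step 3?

c0 at macro-step 3 = 4

macro 1: S0 reads c1=0 → after 3×micro: 4; S1 reads c0=1 → after 2×micro: -2 ⇒ (c0=4, c1=-2)
macro 2: S0 reads c1=-2 → after 3×micro: 5; S1 reads c0=4 → after 2×micro: 5 ⇒ (c0=5, c1=5)
macro 3: S0 reads c1=5 → after 3×micro: 4; S1 reads c0=5 → after 2×micro: 4 ⇒ (c0=4, c1=4)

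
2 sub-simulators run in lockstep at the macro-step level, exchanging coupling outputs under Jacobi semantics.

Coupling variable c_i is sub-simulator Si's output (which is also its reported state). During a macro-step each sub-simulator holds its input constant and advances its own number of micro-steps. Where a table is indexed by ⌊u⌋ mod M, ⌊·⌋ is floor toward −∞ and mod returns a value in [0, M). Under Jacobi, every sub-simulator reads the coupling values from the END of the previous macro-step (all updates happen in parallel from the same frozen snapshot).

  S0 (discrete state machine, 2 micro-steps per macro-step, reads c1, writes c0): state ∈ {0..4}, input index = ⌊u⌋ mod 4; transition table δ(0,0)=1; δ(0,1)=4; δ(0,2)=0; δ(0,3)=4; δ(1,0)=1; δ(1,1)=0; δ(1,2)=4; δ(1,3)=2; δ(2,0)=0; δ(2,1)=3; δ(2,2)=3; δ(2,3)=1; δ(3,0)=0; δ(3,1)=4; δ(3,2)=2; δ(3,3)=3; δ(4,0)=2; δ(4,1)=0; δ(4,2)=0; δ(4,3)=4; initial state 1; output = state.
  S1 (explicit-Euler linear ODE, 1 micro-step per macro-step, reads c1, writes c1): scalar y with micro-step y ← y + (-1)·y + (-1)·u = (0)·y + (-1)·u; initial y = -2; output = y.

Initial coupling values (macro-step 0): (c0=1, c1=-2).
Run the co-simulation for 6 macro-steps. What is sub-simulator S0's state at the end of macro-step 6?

S0 state at macro-step 6 = 0

macro 1: S0 reads c1=-2 → after 2×micro: 0; S1 reads c1=-2 → after 1×micro: 2 ⇒ (c0=0, c1=2)
macro 2: S0 reads c1=2 → after 2×micro: 0; S1 reads c1=2 → after 1×micro: -2 ⇒ (c0=0, c1=-2)
macro 3: S0 reads c1=-2 → after 2×micro: 0; S1 reads c1=-2 → after 1×micro: 2 ⇒ (c0=0, c1=2)
macro 4: S0 reads c1=2 → after 2×micro: 0; S1 reads c1=2 → after 1×micro: -2 ⇒ (c0=0, c1=-2)
macro 5: S0 reads c1=-2 → after 2×micro: 0; S1 reads c1=-2 → after 1×micro: 2 ⇒ (c0=0, c1=2)
macro 6: S0 reads c1=2 → after 2×micro: 0; S1 reads c1=2 → after 1×micro: -2 ⇒ (c0=0, c1=-2)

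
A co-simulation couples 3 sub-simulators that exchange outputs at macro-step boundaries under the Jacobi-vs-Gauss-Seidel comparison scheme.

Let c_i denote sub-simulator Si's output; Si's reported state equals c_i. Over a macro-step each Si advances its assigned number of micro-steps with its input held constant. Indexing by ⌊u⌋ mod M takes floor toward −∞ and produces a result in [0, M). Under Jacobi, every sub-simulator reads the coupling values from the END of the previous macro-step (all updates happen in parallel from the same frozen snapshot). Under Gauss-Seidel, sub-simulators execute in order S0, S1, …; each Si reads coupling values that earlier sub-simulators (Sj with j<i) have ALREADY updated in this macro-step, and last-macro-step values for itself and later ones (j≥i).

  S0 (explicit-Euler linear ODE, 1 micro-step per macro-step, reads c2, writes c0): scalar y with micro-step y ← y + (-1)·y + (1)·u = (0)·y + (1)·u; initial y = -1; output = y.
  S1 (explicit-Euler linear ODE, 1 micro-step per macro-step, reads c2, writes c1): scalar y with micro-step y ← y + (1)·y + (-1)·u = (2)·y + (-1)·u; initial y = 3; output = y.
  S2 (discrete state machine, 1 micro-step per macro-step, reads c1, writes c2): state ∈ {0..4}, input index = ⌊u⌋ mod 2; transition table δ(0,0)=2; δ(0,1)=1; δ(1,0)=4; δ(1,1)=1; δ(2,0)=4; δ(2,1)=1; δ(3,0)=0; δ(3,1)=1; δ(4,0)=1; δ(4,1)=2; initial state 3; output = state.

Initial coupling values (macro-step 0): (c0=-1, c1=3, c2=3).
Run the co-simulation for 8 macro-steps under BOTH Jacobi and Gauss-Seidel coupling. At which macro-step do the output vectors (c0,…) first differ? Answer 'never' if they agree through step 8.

[Jacobi] macro 1: S0 reads c2=3 → after 1×micro: 3; S1 reads c2=3 → after 1×micro: 3; S2 reads c1=3 → after 1×micro: 1 ⇒ (c0=3, c1=3, c2=1)
[Jacobi] macro 2: S0 reads c2=1 → after 1×micro: 1; S1 reads c2=1 → after 1×micro: 5; S2 reads c1=3 → after 1×micro: 1 ⇒ (c0=1, c1=5, c2=1)
[Jacobi] macro 3: S0 reads c2=1 → after 1×micro: 1; S1 reads c2=1 → after 1×micro: 9; S2 reads c1=5 → after 1×micro: 1 ⇒ (c0=1, c1=9, c2=1)
[Jacobi] macro 4: S0 reads c2=1 → after 1×micro: 1; S1 reads c2=1 → after 1×micro: 17; S2 reads c1=9 → after 1×micro: 1 ⇒ (c0=1, c1=17, c2=1)
[Jacobi] macro 5: S0 reads c2=1 → after 1×micro: 1; S1 reads c2=1 → after 1×micro: 33; S2 reads c1=17 → after 1×micro: 1 ⇒ (c0=1, c1=33, c2=1)
[Jacobi] macro 6: S0 reads c2=1 → after 1×micro: 1; S1 reads c2=1 → after 1×micro: 65; S2 reads c1=33 → after 1×micro: 1 ⇒ (c0=1, c1=65, c2=1)
[Jacobi] macro 7: S0 reads c2=1 → after 1×micro: 1; S1 reads c2=1 → after 1×micro: 129; S2 reads c1=65 → after 1×micro: 1 ⇒ (c0=1, c1=129, c2=1)
[Jacobi] macro 8: S0 reads c2=1 → after 1×micro: 1; S1 reads c2=1 → after 1×micro: 257; S2 reads c1=129 → after 1×micro: 1 ⇒ (c0=1, c1=257, c2=1)
[Gauss-Seidel] macro 1: S0 reads c2=3 → after 1×micro: 3; S1 reads c2=3 → after 1×micro: 3; S2 reads c1=3 → after 1×micro: 1 ⇒ (c0=3, c1=3, c2=1)
[Gauss-Seidel] macro 2: S0 reads c2=1 → after 1×micro: 1; S1 reads c2=1 → after 1×micro: 5; S2 reads c1=5 → after 1×micro: 1 ⇒ (c0=1, c1=5, c2=1)
[Gauss-Seidel] macro 3: S0 reads c2=1 → after 1×micro: 1; S1 reads c2=1 → after 1×micro: 9; S2 reads c1=9 → after 1×micro: 1 ⇒ (c0=1, c1=9, c2=1)
[Gauss-Seidel] macro 4: S0 reads c2=1 → after 1×micro: 1; S1 reads c2=1 → after 1×micro: 17; S2 reads c1=17 → after 1×micro: 1 ⇒ (c0=1, c1=17, c2=1)
[Gauss-Seidel] macro 5: S0 reads c2=1 → after 1×micro: 1; S1 reads c2=1 → after 1×micro: 33; S2 reads c1=33 → after 1×micro: 1 ⇒ (c0=1, c1=33, c2=1)
[Gauss-Seidel] macro 6: S0 reads c2=1 → after 1×micro: 1; S1 reads c2=1 → after 1×micro: 65; S2 reads c1=65 → after 1×micro: 1 ⇒ (c0=1, c1=65, c2=1)
[Gauss-Seidel] macro 7: S0 reads c2=1 → after 1×micro: 1; S1 reads c2=1 → after 1×micro: 129; S2 reads c1=129 → after 1×micro: 1 ⇒ (c0=1, c1=129, c2=1)
[Gauss-Seidel] macro 8: S0 reads c2=1 → after 1×micro: 1; S1 reads c2=1 → after 1×micro: 257; S2 reads c1=257 → after 1×micro: 1 ⇒ (c0=1, c1=257, c2=1)

first divergence at macro-step: never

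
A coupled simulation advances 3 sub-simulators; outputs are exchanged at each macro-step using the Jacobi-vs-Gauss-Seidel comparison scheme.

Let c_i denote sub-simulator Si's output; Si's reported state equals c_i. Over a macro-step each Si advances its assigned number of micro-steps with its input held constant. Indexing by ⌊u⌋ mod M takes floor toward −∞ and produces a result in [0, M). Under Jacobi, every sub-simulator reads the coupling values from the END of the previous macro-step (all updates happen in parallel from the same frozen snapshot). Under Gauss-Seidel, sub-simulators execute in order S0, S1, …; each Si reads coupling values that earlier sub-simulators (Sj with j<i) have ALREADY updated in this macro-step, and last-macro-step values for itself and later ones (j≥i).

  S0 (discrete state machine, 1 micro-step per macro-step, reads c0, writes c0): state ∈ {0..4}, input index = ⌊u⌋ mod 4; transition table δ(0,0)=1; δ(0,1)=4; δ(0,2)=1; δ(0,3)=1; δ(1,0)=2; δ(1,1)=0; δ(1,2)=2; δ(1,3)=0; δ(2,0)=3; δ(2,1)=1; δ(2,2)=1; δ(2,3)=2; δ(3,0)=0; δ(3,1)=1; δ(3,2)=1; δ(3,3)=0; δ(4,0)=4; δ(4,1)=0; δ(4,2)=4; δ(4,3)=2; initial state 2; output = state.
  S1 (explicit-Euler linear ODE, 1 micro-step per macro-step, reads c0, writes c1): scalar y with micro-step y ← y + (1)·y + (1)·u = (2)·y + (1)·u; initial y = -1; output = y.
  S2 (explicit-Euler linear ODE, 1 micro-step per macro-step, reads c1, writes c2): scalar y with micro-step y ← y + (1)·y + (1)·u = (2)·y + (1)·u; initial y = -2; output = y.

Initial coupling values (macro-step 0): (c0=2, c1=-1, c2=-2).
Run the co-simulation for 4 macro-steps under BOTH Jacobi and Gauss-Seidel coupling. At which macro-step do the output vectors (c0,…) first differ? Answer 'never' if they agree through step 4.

[Jacobi] macro 1: S0 reads c0=2 → after 1×micro: 1; S1 reads c0=2 → after 1×micro: 0; S2 reads c1=-1 → after 1×micro: -5 ⇒ (c0=1, c1=0, c2=-5)
[Jacobi] macro 2: S0 reads c0=1 → after 1×micro: 0; S1 reads c0=1 → after 1×micro: 1; S2 reads c1=0 → after 1×micro: -10 ⇒ (c0=0, c1=1, c2=-10)
[Jacobi] macro 3: S0 reads c0=0 → after 1×micro: 1; S1 reads c0=0 → after 1×micro: 2; S2 reads c1=1 → after 1×micro: -19 ⇒ (c0=1, c1=2, c2=-19)
[Jacobi] macro 4: S0 reads c0=1 → after 1×micro: 0; S1 reads c0=1 → after 1×micro: 5; S2 reads c1=2 → after 1×micro: -36 ⇒ (c0=0, c1=5, c2=-36)
[Gauss-Seidel] macro 1: S0 reads c0=2 → after 1×micro: 1; S1 reads c0=1 → after 1×micro: -1; S2 reads c1=-1 → after 1×micro: -5 ⇒ (c0=1, c1=-1, c2=-5)
[Gauss-Seidel] macro 2: S0 reads c0=1 → after 1×micro: 0; S1 reads c0=0 → after 1×micro: -2; S2 reads c1=-2 → after 1×micro: -12 ⇒ (c0=0, c1=-2, c2=-12)
[Gauss-Seidel] macro 3: S0 reads c0=0 → after 1×micro: 1; S1 reads c0=1 → after 1×micro: -3; S2 reads c1=-3 → after 1×micro: -27 ⇒ (c0=1, c1=-3, c2=-27)
[Gauss-Seidel] macro 4: S0 reads c0=1 → after 1×micro: 0; S1 reads c0=0 → after 1×micro: -6; S2 reads c1=-6 → after 1×micro: -60 ⇒ (c0=0, c1=-6, c2=-60)

first divergence at macro-step: 1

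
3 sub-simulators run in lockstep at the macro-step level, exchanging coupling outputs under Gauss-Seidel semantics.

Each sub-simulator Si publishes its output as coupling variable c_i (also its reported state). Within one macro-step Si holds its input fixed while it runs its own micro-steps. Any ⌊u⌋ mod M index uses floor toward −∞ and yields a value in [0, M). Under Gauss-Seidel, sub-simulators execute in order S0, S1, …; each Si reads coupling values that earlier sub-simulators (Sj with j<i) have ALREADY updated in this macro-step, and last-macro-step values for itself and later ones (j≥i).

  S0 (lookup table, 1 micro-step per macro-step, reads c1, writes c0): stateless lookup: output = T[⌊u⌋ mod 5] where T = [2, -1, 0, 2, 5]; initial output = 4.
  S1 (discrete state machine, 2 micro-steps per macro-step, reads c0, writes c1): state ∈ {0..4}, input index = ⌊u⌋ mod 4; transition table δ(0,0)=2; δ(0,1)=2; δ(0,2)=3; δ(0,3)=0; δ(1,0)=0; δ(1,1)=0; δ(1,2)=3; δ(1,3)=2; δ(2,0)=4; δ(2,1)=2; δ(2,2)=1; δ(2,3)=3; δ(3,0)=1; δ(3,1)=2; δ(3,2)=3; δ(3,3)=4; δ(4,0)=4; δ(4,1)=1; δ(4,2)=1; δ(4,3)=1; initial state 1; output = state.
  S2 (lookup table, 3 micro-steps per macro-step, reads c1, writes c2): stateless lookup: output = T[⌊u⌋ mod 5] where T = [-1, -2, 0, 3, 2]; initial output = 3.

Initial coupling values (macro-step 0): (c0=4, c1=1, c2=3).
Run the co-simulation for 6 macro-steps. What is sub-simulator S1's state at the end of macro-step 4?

macro 1: S0 reads c1=1 → after 1×micro: -1; S1 reads c0=-1 → after 2×micro: 3; S2 reads c1=3 → after 3×micro: 3 ⇒ (c0=-1, c1=3, c2=3)
macro 2: S0 reads c1=3 → after 1×micro: 2; S1 reads c0=2 → after 2×micro: 3; S2 reads c1=3 → after 3×micro: 3 ⇒ (c0=2, c1=3, c2=3)
macro 3: S0 reads c1=3 → after 1×micro: 2; S1 reads c0=2 → after 2×micro: 3; S2 reads c1=3 → after 3×micro: 3 ⇒ (c0=2, c1=3, c2=3)
macro 4: S0 reads c1=3 → after 1×micro: 2; S1 reads c0=2 → after 2×micro: 3; S2 reads c1=3 → after 3×micro: 3 ⇒ (c0=2, c1=3, c2=3)
macro 5: S0 reads c1=3 → after 1×micro: 2; S1 reads c0=2 → after 2×micro: 3; S2 reads c1=3 → after 3×micro: 3 ⇒ (c0=2, c1=3, c2=3)
macro 6: S0 reads c1=3 → after 1×micro: 2; S1 reads c0=2 → after 2×micro: 3; S2 reads c1=3 → after 3×micro: 3 ⇒ (c0=2, c1=3, c2=3)

S1 state at macro-step 4 = 3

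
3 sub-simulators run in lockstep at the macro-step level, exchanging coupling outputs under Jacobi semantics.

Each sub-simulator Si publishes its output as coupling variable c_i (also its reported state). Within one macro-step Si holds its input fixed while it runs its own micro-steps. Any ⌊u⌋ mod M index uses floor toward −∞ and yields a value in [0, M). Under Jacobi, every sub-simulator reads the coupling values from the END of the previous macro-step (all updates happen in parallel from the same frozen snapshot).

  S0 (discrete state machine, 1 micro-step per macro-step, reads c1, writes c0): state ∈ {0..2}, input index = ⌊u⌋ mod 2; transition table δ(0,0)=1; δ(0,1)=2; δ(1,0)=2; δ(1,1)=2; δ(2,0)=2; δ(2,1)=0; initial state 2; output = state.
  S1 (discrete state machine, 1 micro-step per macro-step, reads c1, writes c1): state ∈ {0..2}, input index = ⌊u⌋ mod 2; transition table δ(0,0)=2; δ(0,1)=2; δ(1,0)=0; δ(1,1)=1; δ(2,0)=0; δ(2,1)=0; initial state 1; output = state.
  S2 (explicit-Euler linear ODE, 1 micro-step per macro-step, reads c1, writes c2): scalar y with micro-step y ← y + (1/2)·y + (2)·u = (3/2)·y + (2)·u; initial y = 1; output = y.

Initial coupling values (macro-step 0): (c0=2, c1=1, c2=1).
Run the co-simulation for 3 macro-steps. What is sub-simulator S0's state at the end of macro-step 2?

S0 state at macro-step 2 = 2

macro 1: S0 reads c1=1 → after 1×micro: 0; S1 reads c1=1 → after 1×micro: 1; S2 reads c1=1 → after 1×micro: 7/2 ⇒ (c0=0, c1=1, c2=7/2)
macro 2: S0 reads c1=1 → after 1×micro: 2; S1 reads c1=1 → after 1×micro: 1; S2 reads c1=1 → after 1×micro: 29/4 ⇒ (c0=2, c1=1, c2=29/4)
macro 3: S0 reads c1=1 → after 1×micro: 0; S1 reads c1=1 → after 1×micro: 1; S2 reads c1=1 → after 1×micro: 103/8 ⇒ (c0=0, c1=1, c2=103/8)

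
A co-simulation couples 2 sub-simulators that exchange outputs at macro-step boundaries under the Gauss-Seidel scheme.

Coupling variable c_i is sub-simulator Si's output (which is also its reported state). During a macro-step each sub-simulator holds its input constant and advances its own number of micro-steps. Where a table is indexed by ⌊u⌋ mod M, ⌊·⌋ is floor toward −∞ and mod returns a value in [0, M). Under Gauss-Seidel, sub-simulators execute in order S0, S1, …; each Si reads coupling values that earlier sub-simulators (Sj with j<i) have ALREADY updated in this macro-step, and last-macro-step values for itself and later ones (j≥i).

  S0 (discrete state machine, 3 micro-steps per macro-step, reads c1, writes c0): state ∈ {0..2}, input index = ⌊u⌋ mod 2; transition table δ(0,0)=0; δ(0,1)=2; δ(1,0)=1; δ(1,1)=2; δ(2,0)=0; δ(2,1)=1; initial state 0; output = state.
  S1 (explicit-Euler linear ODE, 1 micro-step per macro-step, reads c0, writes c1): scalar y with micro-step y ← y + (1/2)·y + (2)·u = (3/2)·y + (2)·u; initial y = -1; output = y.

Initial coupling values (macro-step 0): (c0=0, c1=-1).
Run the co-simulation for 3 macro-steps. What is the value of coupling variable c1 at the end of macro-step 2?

c1 at macro-step 2 = 15/4

macro 1: S0 reads c1=-1 → after 3×micro: 2; S1 reads c0=2 → after 1×micro: 5/2 ⇒ (c0=2, c1=5/2)
macro 2: S0 reads c1=5/2 → after 3×micro: 0; S1 reads c0=0 → after 1×micro: 15/4 ⇒ (c0=0, c1=15/4)
macro 3: S0 reads c1=15/4 → after 3×micro: 2; S1 reads c0=2 → after 1×micro: 77/8 ⇒ (c0=2, c1=77/8)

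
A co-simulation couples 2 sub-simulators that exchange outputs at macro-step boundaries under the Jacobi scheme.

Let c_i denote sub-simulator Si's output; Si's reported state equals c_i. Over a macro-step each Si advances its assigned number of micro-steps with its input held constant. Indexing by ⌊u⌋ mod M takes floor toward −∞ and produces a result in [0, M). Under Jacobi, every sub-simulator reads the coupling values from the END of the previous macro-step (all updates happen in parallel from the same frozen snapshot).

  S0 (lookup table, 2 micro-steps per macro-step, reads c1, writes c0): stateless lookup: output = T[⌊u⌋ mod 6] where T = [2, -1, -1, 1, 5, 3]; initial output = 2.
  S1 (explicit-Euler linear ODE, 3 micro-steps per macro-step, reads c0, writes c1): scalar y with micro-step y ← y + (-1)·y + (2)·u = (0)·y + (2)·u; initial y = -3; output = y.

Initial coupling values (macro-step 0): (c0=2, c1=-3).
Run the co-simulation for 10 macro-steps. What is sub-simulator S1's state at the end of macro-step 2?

S1 state at macro-step 2 = 2

macro 1: S0 reads c1=-3 → after 2×micro: 1; S1 reads c0=2 → after 3×micro: 4 ⇒ (c0=1, c1=4)
macro 2: S0 reads c1=4 → after 2×micro: 5; S1 reads c0=1 → after 3×micro: 2 ⇒ (c0=5, c1=2)
macro 3: S0 reads c1=2 → after 2×micro: -1; S1 reads c0=5 → after 3×micro: 10 ⇒ (c0=-1, c1=10)
macro 4: S0 reads c1=10 → after 2×micro: 5; S1 reads c0=-1 → after 3×micro: -2 ⇒ (c0=5, c1=-2)
macro 5: S0 reads c1=-2 → after 2×micro: 5; S1 reads c0=5 → after 3×micro: 10 ⇒ (c0=5, c1=10)
macro 6: S0 reads c1=10 → after 2×micro: 5; S1 reads c0=5 → after 3×micro: 10 ⇒ (c0=5, c1=10)
macro 7: S0 reads c1=10 → after 2×micro: 5; S1 reads c0=5 → after 3×micro: 10 ⇒ (c0=5, c1=10)
macro 8: S0 reads c1=10 → after 2×micro: 5; S1 reads c0=5 → after 3×micro: 10 ⇒ (c0=5, c1=10)
macro 9: S0 reads c1=10 → after 2×micro: 5; S1 reads c0=5 → after 3×micro: 10 ⇒ (c0=5, c1=10)
macro 10: S0 reads c1=10 → after 2×micro: 5; S1 reads c0=5 → after 3×micro: 10 ⇒ (c0=5, c1=10)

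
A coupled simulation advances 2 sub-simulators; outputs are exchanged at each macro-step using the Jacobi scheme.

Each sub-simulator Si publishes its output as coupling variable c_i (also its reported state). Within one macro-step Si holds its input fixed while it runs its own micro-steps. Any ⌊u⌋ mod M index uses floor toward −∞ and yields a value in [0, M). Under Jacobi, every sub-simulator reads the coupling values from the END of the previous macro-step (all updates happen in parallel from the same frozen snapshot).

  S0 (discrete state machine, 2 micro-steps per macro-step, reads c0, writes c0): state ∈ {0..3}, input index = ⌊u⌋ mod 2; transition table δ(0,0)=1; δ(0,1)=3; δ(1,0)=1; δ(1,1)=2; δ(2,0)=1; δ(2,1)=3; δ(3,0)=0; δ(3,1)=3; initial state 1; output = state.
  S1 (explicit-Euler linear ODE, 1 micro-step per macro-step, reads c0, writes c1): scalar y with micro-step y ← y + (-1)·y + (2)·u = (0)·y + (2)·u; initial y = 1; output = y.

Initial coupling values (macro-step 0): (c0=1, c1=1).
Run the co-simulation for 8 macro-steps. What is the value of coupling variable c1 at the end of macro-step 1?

macro 1: S0 reads c0=1 → after 2×micro: 3; S1 reads c0=1 → after 1×micro: 2 ⇒ (c0=3, c1=2)
macro 2: S0 reads c0=3 → after 2×micro: 3; S1 reads c0=3 → after 1×micro: 6 ⇒ (c0=3, c1=6)
macro 3: S0 reads c0=3 → after 2×micro: 3; S1 reads c0=3 → after 1×micro: 6 ⇒ (c0=3, c1=6)
macro 4: S0 reads c0=3 → after 2×micro: 3; S1 reads c0=3 → after 1×micro: 6 ⇒ (c0=3, c1=6)
macro 5: S0 reads c0=3 → after 2×micro: 3; S1 reads c0=3 → after 1×micro: 6 ⇒ (c0=3, c1=6)
macro 6: S0 reads c0=3 → after 2×micro: 3; S1 reads c0=3 → after 1×micro: 6 ⇒ (c0=3, c1=6)
macro 7: S0 reads c0=3 → after 2×micro: 3; S1 reads c0=3 → after 1×micro: 6 ⇒ (c0=3, c1=6)
macro 8: S0 reads c0=3 → after 2×micro: 3; S1 reads c0=3 → after 1×micro: 6 ⇒ (c0=3, c1=6)

c1 at macro-step 1 = 2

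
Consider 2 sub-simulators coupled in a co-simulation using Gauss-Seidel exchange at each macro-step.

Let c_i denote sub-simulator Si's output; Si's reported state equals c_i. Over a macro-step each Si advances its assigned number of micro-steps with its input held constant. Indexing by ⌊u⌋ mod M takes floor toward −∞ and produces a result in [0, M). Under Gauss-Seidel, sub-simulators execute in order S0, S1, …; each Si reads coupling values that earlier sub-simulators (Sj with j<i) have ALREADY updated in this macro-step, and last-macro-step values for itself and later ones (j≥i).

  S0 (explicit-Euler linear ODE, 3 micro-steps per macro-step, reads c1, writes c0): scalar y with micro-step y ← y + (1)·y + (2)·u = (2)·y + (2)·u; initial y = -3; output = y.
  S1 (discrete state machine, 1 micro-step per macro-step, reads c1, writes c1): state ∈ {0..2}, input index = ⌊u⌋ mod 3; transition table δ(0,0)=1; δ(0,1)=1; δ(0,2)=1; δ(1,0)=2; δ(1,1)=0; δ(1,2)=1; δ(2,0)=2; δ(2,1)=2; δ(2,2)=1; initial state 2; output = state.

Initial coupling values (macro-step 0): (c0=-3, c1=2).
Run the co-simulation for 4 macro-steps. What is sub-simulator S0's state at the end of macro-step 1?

S0 state at macro-step 1 = 4

macro 1: S0 reads c1=2 → after 3×micro: 4; S1 reads c1=2 → after 1×micro: 1 ⇒ (c0=4, c1=1)
macro 2: S0 reads c1=1 → after 3×micro: 46; S1 reads c1=1 → after 1×micro: 0 ⇒ (c0=46, c1=0)
macro 3: S0 reads c1=0 → after 3×micro: 368; S1 reads c1=0 → after 1×micro: 1 ⇒ (c0=368, c1=1)
macro 4: S0 reads c1=1 → after 3×micro: 2958; S1 reads c1=1 → after 1×micro: 0 ⇒ (c0=2958, c1=0)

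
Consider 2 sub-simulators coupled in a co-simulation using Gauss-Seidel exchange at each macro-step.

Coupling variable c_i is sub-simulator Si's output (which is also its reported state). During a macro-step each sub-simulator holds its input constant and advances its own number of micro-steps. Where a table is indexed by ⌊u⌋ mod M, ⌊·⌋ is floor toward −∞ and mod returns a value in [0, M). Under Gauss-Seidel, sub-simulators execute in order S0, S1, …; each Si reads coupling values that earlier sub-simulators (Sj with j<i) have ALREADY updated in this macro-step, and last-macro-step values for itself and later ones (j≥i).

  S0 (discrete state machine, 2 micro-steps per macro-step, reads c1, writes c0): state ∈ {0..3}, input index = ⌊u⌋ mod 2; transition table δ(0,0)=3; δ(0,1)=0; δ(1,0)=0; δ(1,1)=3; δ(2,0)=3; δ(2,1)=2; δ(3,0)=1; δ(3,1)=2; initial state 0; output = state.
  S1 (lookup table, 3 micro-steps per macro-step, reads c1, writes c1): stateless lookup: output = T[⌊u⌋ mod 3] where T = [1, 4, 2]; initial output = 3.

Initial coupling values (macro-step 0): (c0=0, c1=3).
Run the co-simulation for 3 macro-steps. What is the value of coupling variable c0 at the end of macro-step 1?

c0 at macro-step 1 = 0

macro 1: S0 reads c1=3 → after 2×micro: 0; S1 reads c1=3 → after 3×micro: 1 ⇒ (c0=0, c1=1)
macro 2: S0 reads c1=1 → after 2×micro: 0; S1 reads c1=1 → after 3×micro: 4 ⇒ (c0=0, c1=4)
macro 3: S0 reads c1=4 → after 2×micro: 1; S1 reads c1=4 → after 3×micro: 4 ⇒ (c0=1, c1=4)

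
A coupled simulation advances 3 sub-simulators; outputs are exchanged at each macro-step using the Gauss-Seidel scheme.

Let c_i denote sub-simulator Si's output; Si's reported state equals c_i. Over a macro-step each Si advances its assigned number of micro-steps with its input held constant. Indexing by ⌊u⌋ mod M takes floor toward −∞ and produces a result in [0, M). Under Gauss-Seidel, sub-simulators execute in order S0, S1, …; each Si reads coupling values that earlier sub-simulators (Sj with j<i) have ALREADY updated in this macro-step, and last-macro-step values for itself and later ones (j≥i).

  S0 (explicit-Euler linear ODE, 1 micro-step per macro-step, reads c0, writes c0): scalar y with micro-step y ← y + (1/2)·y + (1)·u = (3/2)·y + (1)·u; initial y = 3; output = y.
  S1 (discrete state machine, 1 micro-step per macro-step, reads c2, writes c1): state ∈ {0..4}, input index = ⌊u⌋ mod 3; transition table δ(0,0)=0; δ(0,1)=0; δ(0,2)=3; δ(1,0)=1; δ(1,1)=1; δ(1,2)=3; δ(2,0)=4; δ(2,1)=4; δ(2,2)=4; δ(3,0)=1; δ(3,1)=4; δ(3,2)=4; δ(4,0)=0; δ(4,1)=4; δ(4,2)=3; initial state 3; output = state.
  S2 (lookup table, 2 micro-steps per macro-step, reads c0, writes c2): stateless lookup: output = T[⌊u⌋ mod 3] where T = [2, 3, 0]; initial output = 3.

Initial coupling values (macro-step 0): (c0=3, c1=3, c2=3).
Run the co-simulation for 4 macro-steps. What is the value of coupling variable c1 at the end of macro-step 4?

c1 at macro-step 4 = 1

macro 1: S0 reads c0=3 → after 1×micro: 15/2; S1 reads c2=3 → after 1×micro: 1; S2 reads c0=15/2 → after 2×micro: 3 ⇒ (c0=15/2, c1=1, c2=3)
macro 2: S0 reads c0=15/2 → after 1×micro: 75/4; S1 reads c2=3 → after 1×micro: 1; S2 reads c0=75/4 → after 2×micro: 2 ⇒ (c0=75/4, c1=1, c2=2)
macro 3: S0 reads c0=75/4 → after 1×micro: 375/8; S1 reads c2=2 → after 1×micro: 3; S2 reads c0=375/8 → after 2×micro: 3 ⇒ (c0=375/8, c1=3, c2=3)
macro 4: S0 reads c0=375/8 → after 1×micro: 1875/16; S1 reads c2=3 → after 1×micro: 1; S2 reads c0=1875/16 → after 2×micro: 2 ⇒ (c0=1875/16, c1=1, c2=2)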